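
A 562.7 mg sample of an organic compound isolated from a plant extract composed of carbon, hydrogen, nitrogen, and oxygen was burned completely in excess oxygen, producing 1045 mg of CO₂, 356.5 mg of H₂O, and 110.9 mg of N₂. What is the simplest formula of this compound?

mol C = 1.045 g CO₂ ÷ 44.009 g/mol = 0.023745 mol
mol H = 2 × 0.3565 g H₂O ÷ 18.015 g/mol = 0.039578 mol
mol N = 2 × 0.1109 g N₂ ÷ 28.014 g/mol = 0.0079175 mol
mass O = 0.5627 − (0.28520 + 0.039895 + 0.11090) = 0.12670 g → mol O = 0.12670 ÷ 15.999 = 0.0079194 mol
Divide by the smallest (0.0079175 mol): C 2.999, H 4.999, N 1.000, O 1.000

C3H5NO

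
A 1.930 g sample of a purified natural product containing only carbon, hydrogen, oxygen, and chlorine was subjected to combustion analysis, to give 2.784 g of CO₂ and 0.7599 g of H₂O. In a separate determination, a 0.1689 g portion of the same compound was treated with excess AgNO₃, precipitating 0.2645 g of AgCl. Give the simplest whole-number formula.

mol C = 2.784 g CO₂ ÷ 44.009 g/mol = 0.063260 mol
mol H = 2 × 0.7599 g H₂O ÷ 18.015 g/mol = 0.084363 mol
From the AgCl data: mol Cl per gram of compound = (0.2645 ÷ 143.318) ÷ 0.1689 = 0.010927 mol/g, so in the 1.930 g combustion sample mol Cl = 0.021089 mol
mass O = 1.930 − (0.75981 + 0.085038 + 0.74760) = 0.33755 g → mol O = 0.33755 ÷ 15.999 = 0.021098 mol
Divide by the smallest (0.021089 mol): C 3.000, H 4.000, Cl 1.000, O 1.000

C3H4ClO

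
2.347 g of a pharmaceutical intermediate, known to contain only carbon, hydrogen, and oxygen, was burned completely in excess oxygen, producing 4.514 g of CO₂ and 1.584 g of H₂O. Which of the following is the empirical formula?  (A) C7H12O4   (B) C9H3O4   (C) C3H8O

(A) C7H12O4

mol C = 4.514 g CO₂ ÷ 44.009 g/mol = 0.10257 mol
mol H = 2 × 1.584 g H₂O ÷ 18.015 g/mol = 0.17585 mol
mass O = 2.347 − (1.2320 + 0.17726) = 0.93777 g → mol O = 0.93777 ÷ 15.999 = 0.058614 mol
Divide by the smallest (0.058614 mol): C 1.750, H 3.000, O 1.000
Multiplying each by 4 gives whole numbers: C 7.00, H 12.00, O 4.00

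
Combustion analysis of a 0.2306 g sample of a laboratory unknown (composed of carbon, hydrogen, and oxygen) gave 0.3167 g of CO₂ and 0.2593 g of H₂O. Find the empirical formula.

mol C = 0.3167 g CO₂ ÷ 44.009 g/mol = 0.0071963 mol
mol H = 2 × 0.2593 g H₂O ÷ 18.015 g/mol = 0.028787 mol
mass O = 0.2306 − (0.086434 + 0.029017) = 0.11515 g → mol O = 0.11515 ÷ 15.999 = 0.0071972 mol
Divide by the smallest (0.0071963 mol): C 1.000, H 4.000, O 1.000

CH4O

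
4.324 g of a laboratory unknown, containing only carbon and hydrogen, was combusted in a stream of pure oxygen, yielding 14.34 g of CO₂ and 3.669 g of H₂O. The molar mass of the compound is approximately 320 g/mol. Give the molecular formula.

mol C = 14.34 g CO₂ ÷ 44.009 g/mol = 0.32584 mol
mol H = 2 × 3.669 g H₂O ÷ 18.015 g/mol = 0.40733 mol
Divide by the smallest (0.32584 mol): C 1.000, H 1.250
Multiplying each by 4 gives whole numbers: C 4.00, H 5.00
Empirical formula: C4H5
Empirical-formula mass = 53.08 g/mol; 320 ÷ 53.08 ≈ 6, so the molecular formula is C24H30.

C24H30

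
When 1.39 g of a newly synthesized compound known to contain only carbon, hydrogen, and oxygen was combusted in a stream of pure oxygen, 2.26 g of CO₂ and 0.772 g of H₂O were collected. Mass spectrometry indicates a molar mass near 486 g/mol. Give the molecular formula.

C18H30O15

mol C = 2.26 g CO₂ ÷ 44.009 g/mol = 0.05135 mol
mol H = 2 × 0.772 g H₂O ÷ 18.015 g/mol = 0.08571 mol
mass O = 1.39 − (0.6168 + 0.08639) = 0.6868 g → mol O = 0.6868 ÷ 15.999 = 0.04293 mol
Divide by the smallest (0.04293 mol): C 1.196, H 1.997, O 1.000
Multiplying each by 5 gives whole numbers: C 5.98, H 9.98, O 5.00
Empirical formula: C6H10O5
Empirical-formula mass = 162.14 g/mol; 486 ÷ 162.14 ≈ 3, so the molecular formula is C18H30O15.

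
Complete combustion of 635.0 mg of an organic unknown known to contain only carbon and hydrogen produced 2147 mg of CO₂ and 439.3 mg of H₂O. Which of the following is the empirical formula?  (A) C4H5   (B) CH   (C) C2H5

(B) CH

mol C = 2.147 g CO₂ ÷ 44.009 g/mol = 0.048785 mol
mol H = 2 × 0.4393 g H₂O ÷ 18.015 g/mol = 0.048770 mol
Divide by the smallest (0.048770 mol): C 1.000, H 1.000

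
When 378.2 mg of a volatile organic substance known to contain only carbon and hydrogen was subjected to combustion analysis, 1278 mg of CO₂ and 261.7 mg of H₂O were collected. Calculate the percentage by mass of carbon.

92.22%

mol C = 1.278 g CO₂ ÷ 44.009 g/mol = 0.029040 mol
mol H = 2 × 0.2617 g H₂O ÷ 18.015 g/mol = 0.029054 mol
mass % C = 0.34879 g ÷ 0.3782 g × 100%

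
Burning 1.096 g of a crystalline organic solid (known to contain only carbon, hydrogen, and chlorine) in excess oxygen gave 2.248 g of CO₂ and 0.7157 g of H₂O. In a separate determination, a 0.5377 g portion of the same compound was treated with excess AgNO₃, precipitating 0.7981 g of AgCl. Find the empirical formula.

mol C = 2.248 g CO₂ ÷ 44.009 g/mol = 0.051080 mol
mol H = 2 × 0.7157 g H₂O ÷ 18.015 g/mol = 0.079456 mol
From the AgCl data: mol Cl per gram of compound = (0.7981 ÷ 143.318) ÷ 0.5377 = 0.010357 mol/g, so in the 1.096 g combustion sample mol Cl = 0.011351 mol
Divide by the smallest (0.011351 mol): C 4.500, H 7.000, Cl 1.000
Multiplying each by 2 gives whole numbers: C 9.00, H 14.00, Cl 2.00

C9H14Cl2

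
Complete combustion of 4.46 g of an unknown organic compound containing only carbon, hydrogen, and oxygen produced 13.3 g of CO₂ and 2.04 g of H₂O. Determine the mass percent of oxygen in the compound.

mol C = 13.3 g CO₂ ÷ 44.009 g/mol = 0.3022 mol
mol H = 2 × 2.04 g H₂O ÷ 18.015 g/mol = 0.2265 mol
mass O = 4.46 − (3.630 + 0.2283) = 0.6019 g → mol O = 0.6019 ÷ 15.999 = 0.03762 mol
mass % O = 0.6019 g ÷ 4.46 g × 100%

13.5%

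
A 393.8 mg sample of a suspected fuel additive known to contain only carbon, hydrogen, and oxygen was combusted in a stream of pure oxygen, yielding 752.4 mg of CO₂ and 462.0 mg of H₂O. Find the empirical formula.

mol C = 0.7524 g CO₂ ÷ 44.009 g/mol = 0.017097 mol
mol H = 2 × 0.4620 g H₂O ÷ 18.015 g/mol = 0.051291 mol
mass O = 0.3938 − (0.20535 + 0.051701) = 0.13675 g → mol O = 0.13675 ÷ 15.999 = 0.0085476 mol
Divide by the smallest (0.0085476 mol): C 2.000, H 6.001, O 1.000

C2H6O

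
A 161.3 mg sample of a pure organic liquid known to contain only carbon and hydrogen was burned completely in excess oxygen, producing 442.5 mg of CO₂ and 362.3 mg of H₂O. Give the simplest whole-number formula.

mol C = 0.4425 g CO₂ ÷ 44.009 g/mol = 0.010055 mol
mol H = 2 × 0.3623 g H₂O ÷ 18.015 g/mol = 0.040222 mol
Divide by the smallest (0.010055 mol): C 1.000, H 4.000

CH4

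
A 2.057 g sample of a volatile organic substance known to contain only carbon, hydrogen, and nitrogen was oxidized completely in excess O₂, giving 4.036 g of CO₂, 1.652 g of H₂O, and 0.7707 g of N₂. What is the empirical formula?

C5H10N3

mol C = 4.036 g CO₂ ÷ 44.009 g/mol = 0.091709 mol
mol H = 2 × 1.652 g H₂O ÷ 18.015 g/mol = 0.18340 mol
mol N = 2 × 0.7707 g N₂ ÷ 28.014 g/mol = 0.055022 mol
Divide by the smallest (0.055022 mol): C 1.667, H 3.333, N 1.000
Multiplying each by 3 gives whole numbers: C 5.00, H 10.00, N 3.00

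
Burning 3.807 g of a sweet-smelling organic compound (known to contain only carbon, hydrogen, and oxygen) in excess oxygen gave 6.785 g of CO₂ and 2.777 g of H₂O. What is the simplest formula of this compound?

mol C = 6.785 g CO₂ ÷ 44.009 g/mol = 0.15417 mol
mol H = 2 × 2.777 g H₂O ÷ 18.015 g/mol = 0.30830 mol
mass O = 3.807 − (1.8518 + 0.31077) = 1.6445 g → mol O = 1.6445 ÷ 15.999 = 0.10279 mol
Divide by the smallest (0.10279 mol): C 1.500, H 2.999, O 1.000
Multiplying each by 2 gives whole numbers: C 3.00, H 6.00, O 2.00

C3H6O2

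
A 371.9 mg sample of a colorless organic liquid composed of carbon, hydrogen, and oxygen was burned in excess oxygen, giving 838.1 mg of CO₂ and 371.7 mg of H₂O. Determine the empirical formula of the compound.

mol C = 0.8381 g CO₂ ÷ 44.009 g/mol = 0.019044 mol
mol H = 2 × 0.3717 g H₂O ÷ 18.015 g/mol = 0.041266 mol
mass O = 0.3719 − (0.22874 + 0.041596) = 0.10157 g → mol O = 0.10157 ÷ 15.999 = 0.0063484 mol
Divide by the smallest (0.0063484 mol): C 3.000, H 6.500, O 1.000
Multiplying each by 2 gives whole numbers: C 6.00, H 13.00, O 2.00

C6H13O2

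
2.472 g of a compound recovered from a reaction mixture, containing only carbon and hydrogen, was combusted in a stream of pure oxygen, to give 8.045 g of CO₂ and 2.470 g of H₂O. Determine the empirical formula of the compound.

mol C = 8.045 g CO₂ ÷ 44.009 g/mol = 0.18280 mol
mol H = 2 × 2.470 g H₂O ÷ 18.015 g/mol = 0.27422 mol
Divide by the smallest (0.18280 mol): C 1.000, H 1.500
Multiplying each by 2 gives whole numbers: C 2.00, H 3.00

C2H3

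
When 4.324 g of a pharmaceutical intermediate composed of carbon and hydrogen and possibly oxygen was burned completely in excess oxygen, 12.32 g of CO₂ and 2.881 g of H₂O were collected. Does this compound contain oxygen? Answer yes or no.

mol C = 12.32 g CO₂ ÷ 44.009 g/mol = 0.27994 mol
mol H = 2 × 2.881 g H₂O ÷ 18.015 g/mol = 0.31984 mol
C and H account for only 3.6848 g of the 4.324 g sample; the remaining 0.63920 g must be oxygen.

yes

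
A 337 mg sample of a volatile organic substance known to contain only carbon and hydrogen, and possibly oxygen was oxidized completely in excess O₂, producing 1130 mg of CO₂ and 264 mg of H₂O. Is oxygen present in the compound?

mol C = 1.13 g CO₂ ÷ 44.009 g/mol = 0.02568 mol
mol H = 2 × 0.264 g H₂O ÷ 18.015 g/mol = 0.02931 mol
C and H together account for 0.3379 g — essentially the entire 0.337 g sample — so the compound contains no oxygen.

no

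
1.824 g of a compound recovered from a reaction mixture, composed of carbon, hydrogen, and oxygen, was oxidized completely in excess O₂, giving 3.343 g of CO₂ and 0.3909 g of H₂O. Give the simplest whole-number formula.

C7H4O5

mol C = 3.343 g CO₂ ÷ 44.009 g/mol = 0.075962 mol
mol H = 2 × 0.3909 g H₂O ÷ 18.015 g/mol = 0.043397 mol
mass O = 1.824 − (0.91238 + 0.043744) = 0.86788 g → mol O = 0.86788 ÷ 15.999 = 0.054246 mol
Divide by the smallest (0.043397 mol): C 1.750, H 1.000, O 1.250
Multiplying each by 4 gives whole numbers: C 7.00, H 4.00, O 5.00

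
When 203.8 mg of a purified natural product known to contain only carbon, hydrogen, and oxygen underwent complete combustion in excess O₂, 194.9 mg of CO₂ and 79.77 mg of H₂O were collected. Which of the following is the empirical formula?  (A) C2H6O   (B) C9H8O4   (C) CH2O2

(C) CH2O2

mol C = 0.1949 g CO₂ ÷ 44.009 g/mol = 0.0044286 mol
mol H = 2 × 0.07977 g H₂O ÷ 18.015 g/mol = 0.0088560 mol
mass O = 0.2038 − (0.053192 + 0.0089268) = 0.14168 g → mol O = 0.14168 ÷ 15.999 = 0.0088556 mol
Divide by the smallest (0.0044286 mol): C 1.000, H 2.000, O 2.000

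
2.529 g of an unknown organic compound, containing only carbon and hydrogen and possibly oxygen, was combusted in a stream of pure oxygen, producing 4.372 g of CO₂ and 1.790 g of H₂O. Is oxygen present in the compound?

mol C = 4.372 g CO₂ ÷ 44.009 g/mol = 0.099343 mol
mol H = 2 × 1.790 g H₂O ÷ 18.015 g/mol = 0.19872 mol
C and H account for only 1.3935 g of the 2.529 g sample; the remaining 1.1355 g must be oxygen.

yes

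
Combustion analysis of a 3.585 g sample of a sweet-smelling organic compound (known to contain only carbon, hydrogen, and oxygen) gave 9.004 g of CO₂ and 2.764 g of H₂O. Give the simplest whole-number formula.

mol C = 9.004 g CO₂ ÷ 44.009 g/mol = 0.20459 mol
mol H = 2 × 2.764 g H₂O ÷ 18.015 g/mol = 0.30686 mol
mass O = 3.585 − (2.4574 + 0.30931) = 0.81831 g → mol O = 0.81831 ÷ 15.999 = 0.051147 mol
Divide by the smallest (0.051147 mol): C 4.000, H 5.999, O 1.000

C4H6O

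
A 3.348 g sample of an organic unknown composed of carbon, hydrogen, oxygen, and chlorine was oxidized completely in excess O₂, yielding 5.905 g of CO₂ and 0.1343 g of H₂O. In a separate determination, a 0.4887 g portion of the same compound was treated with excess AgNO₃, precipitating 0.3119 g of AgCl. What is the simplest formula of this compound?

C9HClO5

mol C = 5.905 g CO₂ ÷ 44.009 g/mol = 0.13418 mol
mol H = 2 × 0.1343 g H₂O ÷ 18.015 g/mol = 0.014910 mol
From the AgCl data: mol Cl per gram of compound = (0.3119 ÷ 143.318) ÷ 0.4887 = 0.0044532 mol/g, so in the 3.348 g combustion sample mol Cl = 0.014909 mol
mass O = 3.348 − (1.6116 + 0.015029 + 0.52854) = 1.1928 g → mol O = 1.1928 ÷ 15.999 = 0.074557 mol
Divide by the smallest (0.014909 mol): C 9.000, H 1.000, Cl 1.000, O 5.001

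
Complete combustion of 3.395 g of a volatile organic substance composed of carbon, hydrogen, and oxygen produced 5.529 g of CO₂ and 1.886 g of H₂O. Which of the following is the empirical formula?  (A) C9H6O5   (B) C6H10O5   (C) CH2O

(B) C6H10O5

mol C = 5.529 g CO₂ ÷ 44.009 g/mol = 0.12563 mol
mol H = 2 × 1.886 g H₂O ÷ 18.015 g/mol = 0.20938 mol
mass O = 3.395 − (1.5090 + 0.21106) = 1.6750 g → mol O = 1.6750 ÷ 15.999 = 0.10469 mol
Divide by the smallest (0.10469 mol): C 1.200, H 2.000, O 1.000
Multiplying each by 5 gives whole numbers: C 6.00, H 10.00, O 5.00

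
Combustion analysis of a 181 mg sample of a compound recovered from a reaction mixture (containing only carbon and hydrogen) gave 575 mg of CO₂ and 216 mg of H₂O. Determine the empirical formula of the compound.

C6H11

mol C = 0.575 g CO₂ ÷ 44.009 g/mol = 0.01307 mol
mol H = 2 × 0.216 g H₂O ÷ 18.015 g/mol = 0.02398 mol
Divide by the smallest (0.01307 mol): C 1.000, H 1.835
Multiplying each by 6 gives whole numbers: C 6.00, H 11.01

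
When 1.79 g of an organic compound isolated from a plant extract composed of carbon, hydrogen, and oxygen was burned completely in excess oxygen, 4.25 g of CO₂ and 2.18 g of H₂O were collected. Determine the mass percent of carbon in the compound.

mol C = 4.25 g CO₂ ÷ 44.009 g/mol = 0.09657 mol
mol H = 2 × 2.18 g H₂O ÷ 18.015 g/mol = 0.2420 mol
mass O = 1.79 − (1.160 + 0.2440) = 0.3861 g → mol O = 0.3861 ÷ 15.999 = 0.02413 mol
mass % C = 1.160 g ÷ 1.79 g × 100%

64.8%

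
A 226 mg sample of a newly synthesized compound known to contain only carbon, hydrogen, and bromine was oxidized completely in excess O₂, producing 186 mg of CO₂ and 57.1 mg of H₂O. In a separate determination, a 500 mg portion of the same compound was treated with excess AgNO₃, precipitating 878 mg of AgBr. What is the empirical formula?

C2H3Br

mol C = 0.186 g CO₂ ÷ 44.009 g/mol = 0.004226 mol
mol H = 2 × 0.0571 g H₂O ÷ 18.015 g/mol = 0.006339 mol
From the AgBr data: mol Br per gram of compound = (0.878 ÷ 187.772) ÷ 0.500 = 0.009352 mol/g, so in the 0.226 g combustion sample mol Br = 0.002113 mol
Divide by the smallest (0.002113 mol): C 2.000, H 2.999, Br 1.000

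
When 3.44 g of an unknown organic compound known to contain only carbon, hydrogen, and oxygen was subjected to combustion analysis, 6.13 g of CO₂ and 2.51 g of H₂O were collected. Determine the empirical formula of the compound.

C3H6O2

mol C = 6.13 g CO₂ ÷ 44.009 g/mol = 0.1393 mol
mol H = 2 × 2.51 g H₂O ÷ 18.015 g/mol = 0.2787 mol
mass O = 3.44 − (1.673 + 0.2809) = 1.486 g → mol O = 1.486 ÷ 15.999 = 0.09289 mol
Divide by the smallest (0.09289 mol): C 1.500, H 3.000, O 1.000
Multiplying each by 2 gives whole numbers: C 3.00, H 6.00, O 2.00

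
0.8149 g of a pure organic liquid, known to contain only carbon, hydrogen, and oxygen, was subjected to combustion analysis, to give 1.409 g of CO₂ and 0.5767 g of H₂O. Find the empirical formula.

C7H14O5

mol C = 1.409 g CO₂ ÷ 44.009 g/mol = 0.032016 mol
mol H = 2 × 0.5767 g H₂O ÷ 18.015 g/mol = 0.064024 mol
mass O = 0.8149 − (0.38455 + 0.064537) = 0.36582 g → mol O = 0.36582 ÷ 15.999 = 0.022865 mol
Divide by the smallest (0.022865 mol): C 1.400, H 2.800, O 1.000
Multiplying each by 5 gives whole numbers: C 7.00, H 14.00, O 5.00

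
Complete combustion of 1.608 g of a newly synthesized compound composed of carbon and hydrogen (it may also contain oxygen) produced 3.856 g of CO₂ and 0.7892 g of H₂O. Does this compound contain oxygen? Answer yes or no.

mol C = 3.856 g CO₂ ÷ 44.009 g/mol = 0.087618 mol
mol H = 2 × 0.7892 g H₂O ÷ 18.015 g/mol = 0.087616 mol
C and H account for only 1.1407 g of the 1.608 g sample; the remaining 0.46730 g must be oxygen.

yes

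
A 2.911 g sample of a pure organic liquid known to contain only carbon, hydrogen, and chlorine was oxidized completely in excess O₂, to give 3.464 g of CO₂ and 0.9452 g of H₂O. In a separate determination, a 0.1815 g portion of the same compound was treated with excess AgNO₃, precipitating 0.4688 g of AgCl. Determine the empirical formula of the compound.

C3H4Cl2

mol C = 3.464 g CO₂ ÷ 44.009 g/mol = 0.078711 mol
mol H = 2 × 0.9452 g H₂O ÷ 18.015 g/mol = 0.10493 mol
From the AgCl data: mol Cl per gram of compound = (0.4688 ÷ 143.318) ÷ 0.1815 = 0.018022 mol/g, so in the 2.911 g combustion sample mol Cl = 0.052463 mol
Divide by the smallest (0.052463 mol): C 1.500, H 2.000, Cl 1.000
Multiplying each by 2 gives whole numbers: C 3.00, H 4.00, Cl 2.00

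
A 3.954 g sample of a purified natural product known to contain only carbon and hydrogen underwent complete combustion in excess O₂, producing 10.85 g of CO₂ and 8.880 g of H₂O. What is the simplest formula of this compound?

CH4

mol C = 10.85 g CO₂ ÷ 44.009 g/mol = 0.24654 mol
mol H = 2 × 8.880 g H₂O ÷ 18.015 g/mol = 0.98585 mol
Divide by the smallest (0.24654 mol): C 1.000, H 3.999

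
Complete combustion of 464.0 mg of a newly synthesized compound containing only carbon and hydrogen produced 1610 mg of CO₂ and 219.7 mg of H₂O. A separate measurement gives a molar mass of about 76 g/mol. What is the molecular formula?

mol C = 1.610 g CO₂ ÷ 44.009 g/mol = 0.036583 mol
mol H = 2 × 0.2197 g H₂O ÷ 18.015 g/mol = 0.024391 mol
Divide by the smallest (0.024391 mol): C 1.500, H 1.000
Multiplying each by 2 gives whole numbers: C 3.00, H 2.00
Empirical formula: C3H2
Empirical-formula mass = 38.05 g/mol; 76 ÷ 38.05 ≈ 2, so the molecular formula is C6H4.

C6H4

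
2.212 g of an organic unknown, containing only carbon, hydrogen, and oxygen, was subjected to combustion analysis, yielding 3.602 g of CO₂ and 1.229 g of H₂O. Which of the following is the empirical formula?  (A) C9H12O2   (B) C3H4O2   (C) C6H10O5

mol C = 3.602 g CO₂ ÷ 44.009 g/mol = 0.081847 mol
mol H = 2 × 1.229 g H₂O ÷ 18.015 g/mol = 0.13644 mol
mass O = 2.212 − (0.98306 + 0.13753) = 1.0914 g → mol O = 1.0914 ÷ 15.999 = 0.068217 mol
Divide by the smallest (0.068217 mol): C 1.200, H 2.000, O 1.000
Multiplying each by 5 gives whole numbers: C 6.00, H 10.00, O 5.00

(C) C6H10O5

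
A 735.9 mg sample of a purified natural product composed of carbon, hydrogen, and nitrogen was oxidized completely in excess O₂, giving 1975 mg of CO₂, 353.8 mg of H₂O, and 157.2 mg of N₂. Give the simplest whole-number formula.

C8H7N2

mol C = 1.975 g CO₂ ÷ 44.009 g/mol = 0.044877 mol
mol H = 2 × 0.3538 g H₂O ÷ 18.015 g/mol = 0.039278 mol
mol N = 2 × 0.1572 g N₂ ÷ 28.014 g/mol = 0.011223 mol
Divide by the smallest (0.011223 mol): C 3.999, H 3.500, N 1.000
Multiplying each by 2 gives whole numbers: C 8.00, H 7.00, N 2.00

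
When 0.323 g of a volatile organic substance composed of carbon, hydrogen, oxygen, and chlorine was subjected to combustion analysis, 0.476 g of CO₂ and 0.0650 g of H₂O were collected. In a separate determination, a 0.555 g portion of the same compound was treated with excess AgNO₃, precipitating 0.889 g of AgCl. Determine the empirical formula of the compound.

C3H2ClO

mol C = 0.476 g CO₂ ÷ 44.009 g/mol = 0.01082 mol
mol H = 2 × 0.0650 g H₂O ÷ 18.015 g/mol = 0.007216 mol
From the AgCl data: mol Cl per gram of compound = (0.889 ÷ 143.318) ÷ 0.555 = 0.01118 mol/g, so in the 0.323 g combustion sample mol Cl = 0.003610 mol
mass O = 0.323 − (0.1299 + 0.007274 + 0.1280) = 0.05784 g → mol O = 0.05784 ÷ 15.999 = 0.003615 mol
Divide by the smallest (0.003610 mol): C 2.996, H 1.999, Cl 1.000, O 1.001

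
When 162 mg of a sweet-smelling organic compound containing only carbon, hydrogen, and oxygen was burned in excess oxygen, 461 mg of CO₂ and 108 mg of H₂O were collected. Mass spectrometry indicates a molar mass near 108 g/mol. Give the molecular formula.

mol C = 0.461 g CO₂ ÷ 44.009 g/mol = 0.01048 mol
mol H = 2 × 0.108 g H₂O ÷ 18.015 g/mol = 0.01199 mol
mass O = 0.162 − (0.1258 + 0.01209) = 0.02410 g → mol O = 0.02410 ÷ 15.999 = 0.001506 mol
Divide by the smallest (0.001506 mol): C 6.955, H 7.961, O 1.000
Empirical formula: C7H8O
Empirical-formula mass = 108.14 g/mol; 108 ÷ 108.14 ≈ 1, so the molecular formula is C7H8O.

C7H8O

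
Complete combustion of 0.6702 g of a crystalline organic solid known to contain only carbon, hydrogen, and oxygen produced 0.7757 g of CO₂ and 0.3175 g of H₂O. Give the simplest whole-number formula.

C2H4O3

mol C = 0.7757 g CO₂ ÷ 44.009 g/mol = 0.017626 mol
mol H = 2 × 0.3175 g H₂O ÷ 18.015 g/mol = 0.035248 mol
mass O = 0.6702 − (0.21171 + 0.035530) = 0.42296 g → mol O = 0.42296 ÷ 15.999 = 0.026437 mol
Divide by the smallest (0.017626 mol): C 1.000, H 2.000, O 1.500
Multiplying each by 2 gives whole numbers: C 2.00, H 4.00, O 3.00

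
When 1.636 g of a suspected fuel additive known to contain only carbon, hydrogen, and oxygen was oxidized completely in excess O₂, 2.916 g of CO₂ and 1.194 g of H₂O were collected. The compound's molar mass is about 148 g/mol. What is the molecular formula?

mol C = 2.916 g CO₂ ÷ 44.009 g/mol = 0.066259 mol
mol H = 2 × 1.194 g H₂O ÷ 18.015 g/mol = 0.13256 mol
mass O = 1.636 − (0.79584 + 0.13362) = 0.70654 g → mol O = 0.70654 ÷ 15.999 = 0.044162 mol
Divide by the smallest (0.044162 mol): C 1.500, H 3.002, O 1.000
Multiplying each by 2 gives whole numbers: C 3.00, H 6.00, O 2.00
Empirical formula: C3H6O2
Empirical-formula mass = 74.08 g/mol; 148 ÷ 74.08 ≈ 2, so the molecular formula is C6H12O4.

C6H12O4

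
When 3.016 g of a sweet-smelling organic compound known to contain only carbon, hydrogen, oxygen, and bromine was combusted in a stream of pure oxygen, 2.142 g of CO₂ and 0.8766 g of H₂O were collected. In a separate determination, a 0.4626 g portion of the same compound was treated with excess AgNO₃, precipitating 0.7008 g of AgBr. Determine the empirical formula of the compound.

C2H4BrO

mol C = 2.142 g CO₂ ÷ 44.009 g/mol = 0.048672 mol
mol H = 2 × 0.8766 g H₂O ÷ 18.015 g/mol = 0.097319 mol
From the AgBr data: mol Br per gram of compound = (0.7008 ÷ 187.772) ÷ 0.4626 = 0.0080678 mol/g, so in the 3.016 g combustion sample mol Br = 0.024333 mol
mass O = 3.016 − (0.58460 + 0.098097 + 1.9443) = 0.38903 g → mol O = 0.38903 ÷ 15.999 = 0.024316 mol
Divide by the smallest (0.024316 mol): C 2.002, H 4.002, Br 1.001, O 1.000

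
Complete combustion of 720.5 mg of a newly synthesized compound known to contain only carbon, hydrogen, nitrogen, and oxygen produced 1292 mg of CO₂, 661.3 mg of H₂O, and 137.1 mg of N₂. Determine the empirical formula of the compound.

C6H15N2O2

mol C = 1.292 g CO₂ ÷ 44.009 g/mol = 0.029358 mol
mol H = 2 × 0.6613 g H₂O ÷ 18.015 g/mol = 0.073417 mol
mol N = 2 × 0.1371 g N₂ ÷ 28.014 g/mol = 0.0097880 mol
mass O = 0.7205 − (0.35261 + 0.074004 + 0.13710) = 0.15678 g → mol O = 0.15678 ÷ 15.999 = 0.0097995 mol
Divide by the smallest (0.0097880 mol): C 2.999, H 7.501, N 1.000, O 1.001
Multiplying each by 2 gives whole numbers: C 6.00, H 15.00, N 2.00, O 2.00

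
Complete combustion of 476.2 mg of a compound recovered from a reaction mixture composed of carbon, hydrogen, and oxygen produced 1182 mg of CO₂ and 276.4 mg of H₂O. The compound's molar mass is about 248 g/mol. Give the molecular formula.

C14H16O4

mol C = 1.182 g CO₂ ÷ 44.009 g/mol = 0.026858 mol
mol H = 2 × 0.2764 g H₂O ÷ 18.015 g/mol = 0.030686 mol
mass O = 0.4762 − (0.32259 + 0.030931) = 0.12268 g → mol O = 0.12268 ÷ 15.999 = 0.0076677 mol
Divide by the smallest (0.0076677 mol): C 3.503, H 4.002, O 1.000
Multiplying each by 2 gives whole numbers: C 7.01, H 8.00, O 2.00
Empirical formula: C7H8O2
Empirical-formula mass = 124.14 g/mol; 248 ÷ 124.14 ≈ 2, so the molecular formula is C14H16O4.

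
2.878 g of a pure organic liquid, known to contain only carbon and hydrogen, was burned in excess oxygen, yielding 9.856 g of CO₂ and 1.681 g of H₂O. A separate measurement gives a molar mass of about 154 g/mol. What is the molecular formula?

C12H10

mol C = 9.856 g CO₂ ÷ 44.009 g/mol = 0.22395 mol
mol H = 2 × 1.681 g H₂O ÷ 18.015 g/mol = 0.18662 mol
Divide by the smallest (0.18662 mol): C 1.200, H 1.000
Multiplying each by 5 gives whole numbers: C 6.00, H 5.00
Empirical formula: C6H5
Empirical-formula mass = 77.11 g/mol; 154 ÷ 77.11 ≈ 2, so the molecular formula is C12H10.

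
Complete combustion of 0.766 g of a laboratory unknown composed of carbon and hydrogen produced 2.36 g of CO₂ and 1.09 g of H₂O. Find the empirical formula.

mol C = 2.36 g CO₂ ÷ 44.009 g/mol = 0.05363 mol
mol H = 2 × 1.09 g H₂O ÷ 18.015 g/mol = 0.1210 mol
Divide by the smallest (0.05363 mol): C 1.000, H 2.257
Multiplying each by 4 gives whole numbers: C 4.00, H 9.03

C4H9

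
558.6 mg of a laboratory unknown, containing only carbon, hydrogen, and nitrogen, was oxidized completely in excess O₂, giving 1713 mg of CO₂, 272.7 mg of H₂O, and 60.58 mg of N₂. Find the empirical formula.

C9H7N

mol C = 1.713 g CO₂ ÷ 44.009 g/mol = 0.038924 mol
mol H = 2 × 0.2727 g H₂O ÷ 18.015 g/mol = 0.030275 mol
mol N = 2 × 0.06058 g N₂ ÷ 28.014 g/mol = 0.0043250 mol
Divide by the smallest (0.0043250 mol): C 9.000, H 7.000, N 1.000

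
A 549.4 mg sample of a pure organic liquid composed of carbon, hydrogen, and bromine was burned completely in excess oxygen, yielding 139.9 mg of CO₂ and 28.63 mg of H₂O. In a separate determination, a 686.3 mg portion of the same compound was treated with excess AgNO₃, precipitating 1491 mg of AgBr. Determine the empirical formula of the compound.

CHBr2

mol C = 0.1399 g CO₂ ÷ 44.009 g/mol = 0.0031789 mol
mol H = 2 × 0.02863 g H₂O ÷ 18.015 g/mol = 0.0031785 mol
From the AgBr data: mol Br per gram of compound = (1.491 ÷ 187.772) ÷ 0.6863 = 0.011570 mol/g, so in the 0.5494 g combustion sample mol Br = 0.0063566 mol
Divide by the smallest (0.0031785 mol): C 1.000, H 1.000, Br 2.000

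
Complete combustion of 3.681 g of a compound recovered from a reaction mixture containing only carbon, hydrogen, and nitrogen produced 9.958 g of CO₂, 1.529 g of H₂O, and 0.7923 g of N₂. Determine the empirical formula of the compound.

mol C = 9.958 g CO₂ ÷ 44.009 g/mol = 0.22627 mol
mol H = 2 × 1.529 g H₂O ÷ 18.015 g/mol = 0.16975 mol
mol N = 2 × 0.7923 g N₂ ÷ 28.014 g/mol = 0.056565 mol
Divide by the smallest (0.056565 mol): C 4.000, H 3.001, N 1.000

C4H3N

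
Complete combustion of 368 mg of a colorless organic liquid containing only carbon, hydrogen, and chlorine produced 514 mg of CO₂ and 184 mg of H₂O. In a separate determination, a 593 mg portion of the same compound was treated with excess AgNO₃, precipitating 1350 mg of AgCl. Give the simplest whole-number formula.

C4H7Cl2

mol C = 0.514 g CO₂ ÷ 44.009 g/mol = 0.01168 mol
mol H = 2 × 0.184 g H₂O ÷ 18.015 g/mol = 0.02043 mol
From the AgCl data: mol Cl per gram of compound = (1.35 ÷ 143.318) ÷ 0.593 = 0.01588 mol/g, so in the 0.368 g combustion sample mol Cl = 0.005846 mol
Divide by the smallest (0.005846 mol): C 1.998, H 3.495, Cl 1.000
Multiplying each by 2 gives whole numbers: C 4.00, H 6.99, Cl 2.00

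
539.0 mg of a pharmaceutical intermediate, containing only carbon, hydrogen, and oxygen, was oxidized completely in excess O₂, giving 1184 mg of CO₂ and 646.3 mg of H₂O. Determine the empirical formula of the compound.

mol C = 1.184 g CO₂ ÷ 44.009 g/mol = 0.026904 mol
mol H = 2 × 0.6463 g H₂O ÷ 18.015 g/mol = 0.071751 mol
mass O = 0.5390 − (0.32314 + 0.072325) = 0.14354 g → mol O = 0.14354 ÷ 15.999 = 0.0089715 mol
Divide by the smallest (0.0089715 mol): C 2.999, H 7.998, O 1.000

C3H8O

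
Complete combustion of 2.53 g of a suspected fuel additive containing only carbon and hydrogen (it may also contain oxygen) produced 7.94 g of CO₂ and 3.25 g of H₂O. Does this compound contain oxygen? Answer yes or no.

no

mol C = 7.94 g CO₂ ÷ 44.009 g/mol = 0.1804 mol
mol H = 2 × 3.25 g H₂O ÷ 18.015 g/mol = 0.3608 mol
C and H together account for 2.531 g — essentially the entire 2.53 g sample — so the compound contains no oxygen.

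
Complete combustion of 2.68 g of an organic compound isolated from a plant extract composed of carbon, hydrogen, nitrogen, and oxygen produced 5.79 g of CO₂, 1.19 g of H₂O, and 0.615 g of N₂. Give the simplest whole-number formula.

mol C = 5.79 g CO₂ ÷ 44.009 g/mol = 0.1316 mol
mol H = 2 × 1.19 g H₂O ÷ 18.015 g/mol = 0.1321 mol
mol N = 2 × 0.615 g N₂ ÷ 28.014 g/mol = 0.04391 mol
mass O = 2.68 − (1.580 + 0.1332 + 0.6150) = 0.3516 g → mol O = 0.3516 ÷ 15.999 = 0.02198 mol
Divide by the smallest (0.02198 mol): C 5.986, H 6.011, N 1.998, O 1.000

C6H6N2O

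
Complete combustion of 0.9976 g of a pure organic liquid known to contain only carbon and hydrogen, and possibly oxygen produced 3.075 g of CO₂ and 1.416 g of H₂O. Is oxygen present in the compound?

no

mol C = 3.075 g CO₂ ÷ 44.009 g/mol = 0.069872 mol
mol H = 2 × 1.416 g H₂O ÷ 18.015 g/mol = 0.15720 mol
C and H together account for 0.99769 g — essentially the entire 0.9976 g sample — so the compound contains no oxygen.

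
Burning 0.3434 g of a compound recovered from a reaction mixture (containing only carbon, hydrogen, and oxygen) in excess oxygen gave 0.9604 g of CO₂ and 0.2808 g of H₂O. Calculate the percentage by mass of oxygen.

mol C = 0.9604 g CO₂ ÷ 44.009 g/mol = 0.021823 mol
mol H = 2 × 0.2808 g H₂O ÷ 18.015 g/mol = 0.031174 mol
mass O = 0.3434 − (0.26211 + 0.031423) = 0.049863 g → mol O = 0.049863 ÷ 15.999 = 0.0031166 mol
mass % O = 0.049863 g ÷ 0.3434 g × 100%

14.52%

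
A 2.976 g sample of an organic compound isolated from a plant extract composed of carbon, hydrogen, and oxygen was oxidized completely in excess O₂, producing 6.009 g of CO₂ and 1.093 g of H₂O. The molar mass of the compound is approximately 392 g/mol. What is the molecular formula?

mol C = 6.009 g CO₂ ÷ 44.009 g/mol = 0.13654 mol
mol H = 2 × 1.093 g H₂O ÷ 18.015 g/mol = 0.12134 mol
mass O = 2.976 − (1.6400 + 0.12231) = 1.2137 g → mol O = 1.2137 ÷ 15.999 = 0.075861 mol
Divide by the smallest (0.075861 mol): C 1.800, H 1.600, O 1.000
Multiplying each by 5 gives whole numbers: C 9.00, H 8.00, O 5.00
Empirical formula: C9H8O5
Empirical-formula mass = 196.16 g/mol; 392 ÷ 196.16 ≈ 2, so the molecular formula is C18H16O10.

C18H16O10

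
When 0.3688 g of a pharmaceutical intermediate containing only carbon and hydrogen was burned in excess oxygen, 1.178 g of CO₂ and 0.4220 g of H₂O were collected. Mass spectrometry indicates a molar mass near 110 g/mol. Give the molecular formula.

mol C = 1.178 g CO₂ ÷ 44.009 g/mol = 0.026767 mol
mol H = 2 × 0.4220 g H₂O ÷ 18.015 g/mol = 0.046850 mol
Divide by the smallest (0.026767 mol): C 1.000, H 1.750
Multiplying each by 4 gives whole numbers: C 4.00, H 7.00
Empirical formula: C4H7
Empirical-formula mass = 55.10 g/mol; 110 ÷ 55.10 ≈ 2, so the molecular formula is C8H14.

C8H14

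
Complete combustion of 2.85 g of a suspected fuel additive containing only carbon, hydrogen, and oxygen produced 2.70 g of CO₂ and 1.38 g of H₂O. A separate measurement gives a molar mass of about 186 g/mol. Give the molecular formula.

mol C = 2.70 g CO₂ ÷ 44.009 g/mol = 0.06135 mol
mol H = 2 × 1.38 g H₂O ÷ 18.015 g/mol = 0.1532 mol
mass O = 2.85 − (0.7369 + 0.1544) = 1.959 g → mol O = 1.959 ÷ 15.999 = 0.1224 mol
Divide by the smallest (0.06135 mol): C 1.000, H 2.497, O 1.995
Multiplying each by 2 gives whole numbers: C 2.00, H 4.99, O 3.99
Empirical formula: C2H5O4
Empirical-formula mass = 93.06 g/mol; 186 ÷ 93.06 ≈ 2, so the molecular formula is C4H10O8.

C4H10O8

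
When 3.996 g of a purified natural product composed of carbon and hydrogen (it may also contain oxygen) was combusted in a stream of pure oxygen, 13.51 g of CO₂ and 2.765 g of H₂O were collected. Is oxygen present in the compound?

mol C = 13.51 g CO₂ ÷ 44.009 g/mol = 0.30698 mol
mol H = 2 × 2.765 g H₂O ÷ 18.015 g/mol = 0.30697 mol
C and H together account for 3.9966 g — essentially the entire 3.996 g sample — so the compound contains no oxygen.

no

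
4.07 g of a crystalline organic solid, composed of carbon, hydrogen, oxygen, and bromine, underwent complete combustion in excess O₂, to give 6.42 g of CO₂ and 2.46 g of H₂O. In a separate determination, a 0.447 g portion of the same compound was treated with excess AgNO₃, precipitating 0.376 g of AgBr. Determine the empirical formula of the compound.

C8H15BrO2

mol C = 6.42 g CO₂ ÷ 44.009 g/mol = 0.1459 mol
mol H = 2 × 2.46 g H₂O ÷ 18.015 g/mol = 0.2731 mol
From the AgBr data: mol Br per gram of compound = (0.376 ÷ 187.772) ÷ 0.447 = 0.004480 mol/g, so in the 4.07 g combustion sample mol Br = 0.01823 mol
mass O = 4.07 − (1.752 + 0.2753 + 1.457) = 0.5857 g → mol O = 0.5857 ÷ 15.999 = 0.03661 mol
Divide by the smallest (0.01823 mol): C 8.001, H 14.979, Br 1.000, O 2.008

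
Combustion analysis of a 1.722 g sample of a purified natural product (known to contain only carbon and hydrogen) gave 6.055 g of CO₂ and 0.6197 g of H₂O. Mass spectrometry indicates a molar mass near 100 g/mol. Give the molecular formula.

mol C = 6.055 g CO₂ ÷ 44.009 g/mol = 0.13759 mol
mol H = 2 × 0.6197 g H₂O ÷ 18.015 g/mol = 0.068798 mol
Divide by the smallest (0.068798 mol): C 2.000, H 1.000
Empirical formula: C2H
Empirical-formula mass = 25.03 g/mol; 100 ÷ 25.03 ≈ 4, so the molecular formula is C8H4.

C8H4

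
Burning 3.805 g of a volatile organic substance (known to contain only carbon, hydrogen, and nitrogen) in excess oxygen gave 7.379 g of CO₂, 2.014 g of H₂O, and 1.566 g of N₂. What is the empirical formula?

mol C = 7.379 g CO₂ ÷ 44.009 g/mol = 0.16767 mol
mol H = 2 × 2.014 g H₂O ÷ 18.015 g/mol = 0.22359 mol
mol N = 2 × 1.566 g N₂ ÷ 28.014 g/mol = 0.11180 mol
Divide by the smallest (0.11180 mol): C 1.500, H 2.000, N 1.000
Multiplying each by 2 gives whole numbers: C 3.00, H 4.00, N 2.00

C3H4N2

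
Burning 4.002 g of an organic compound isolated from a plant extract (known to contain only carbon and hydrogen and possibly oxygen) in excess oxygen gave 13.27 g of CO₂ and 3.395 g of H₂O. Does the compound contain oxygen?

no

mol C = 13.27 g CO₂ ÷ 44.009 g/mol = 0.30153 mol
mol H = 2 × 3.395 g H₂O ÷ 18.015 g/mol = 0.37691 mol
C and H together account for 4.0016 g — essentially the entire 4.002 g sample — so the compound contains no oxygen.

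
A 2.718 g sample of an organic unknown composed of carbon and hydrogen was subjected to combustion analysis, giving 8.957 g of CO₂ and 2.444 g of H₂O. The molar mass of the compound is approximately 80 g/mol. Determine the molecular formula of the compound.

C6H8

mol C = 8.957 g CO₂ ÷ 44.009 g/mol = 0.20353 mol
mol H = 2 × 2.444 g H₂O ÷ 18.015 g/mol = 0.27133 mol
Divide by the smallest (0.20353 mol): C 1.000, H 1.333
Multiplying each by 3 gives whole numbers: C 3.00, H 4.00
Empirical formula: C3H4
Empirical-formula mass = 40.06 g/mol; 80 ÷ 40.06 ≈ 2, so the molecular formula is C6H8.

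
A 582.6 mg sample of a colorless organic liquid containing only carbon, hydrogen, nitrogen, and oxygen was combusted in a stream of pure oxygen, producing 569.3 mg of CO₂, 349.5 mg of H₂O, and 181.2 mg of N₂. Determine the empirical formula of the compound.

CH3NO

mol C = 0.5693 g CO₂ ÷ 44.009 g/mol = 0.012936 mol
mol H = 2 × 0.3495 g H₂O ÷ 18.015 g/mol = 0.038801 mol
mol N = 2 × 0.1812 g N₂ ÷ 28.014 g/mol = 0.012936 mol
mass O = 0.5826 − (0.15537 + 0.039111 + 0.18120) = 0.20691 g → mol O = 0.20691 ÷ 15.999 = 0.012933 mol
Divide by the smallest (0.012933 mol): C 1.000, H 3.000, N 1.000, O 1.000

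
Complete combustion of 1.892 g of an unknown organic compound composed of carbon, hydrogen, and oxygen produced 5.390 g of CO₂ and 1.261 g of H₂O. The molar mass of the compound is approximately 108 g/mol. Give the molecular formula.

mol C = 5.390 g CO₂ ÷ 44.009 g/mol = 0.12247 mol
mol H = 2 × 1.261 g H₂O ÷ 18.015 g/mol = 0.13999 mol
mass O = 1.892 − (1.4710 + 0.14111) = 0.27984 g → mol O = 0.27984 ÷ 15.999 = 0.017491 mol
Divide by the smallest (0.017491 mol): C 7.002, H 8.004, O 1.000
Empirical formula: C7H8O
Empirical-formula mass = 108.14 g/mol; 108 ÷ 108.14 ≈ 1, so the molecular formula is C7H8O.

C7H8O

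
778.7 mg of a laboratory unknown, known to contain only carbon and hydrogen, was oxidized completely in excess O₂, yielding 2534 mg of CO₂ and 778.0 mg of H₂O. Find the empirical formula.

C2H3

mol C = 2.534 g CO₂ ÷ 44.009 g/mol = 0.057579 mol
mol H = 2 × 0.7780 g H₂O ÷ 18.015 g/mol = 0.086372 mol
Divide by the smallest (0.057579 mol): C 1.000, H 1.500
Multiplying each by 2 gives whole numbers: C 2.00, H 3.00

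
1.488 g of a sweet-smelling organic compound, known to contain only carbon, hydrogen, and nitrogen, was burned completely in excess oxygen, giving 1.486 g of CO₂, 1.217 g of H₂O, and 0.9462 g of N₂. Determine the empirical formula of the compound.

mol C = 1.486 g CO₂ ÷ 44.009 g/mol = 0.033766 mol
mol H = 2 × 1.217 g H₂O ÷ 18.015 g/mol = 0.13511 mol
mol N = 2 × 0.9462 g N₂ ÷ 28.014 g/mol = 0.067552 mol
Divide by the smallest (0.033766 mol): C 1.000, H 4.001, N 2.001

CH4N2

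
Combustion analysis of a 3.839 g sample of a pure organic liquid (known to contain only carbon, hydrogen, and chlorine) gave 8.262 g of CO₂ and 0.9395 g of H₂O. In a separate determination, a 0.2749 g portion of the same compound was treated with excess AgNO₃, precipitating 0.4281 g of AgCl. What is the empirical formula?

C9H5Cl2

mol C = 8.262 g CO₂ ÷ 44.009 g/mol = 0.18773 mol
mol H = 2 × 0.9395 g H₂O ÷ 18.015 g/mol = 0.10430 mol
From the AgCl data: mol Cl per gram of compound = (0.4281 ÷ 143.318) ÷ 0.2749 = 0.010866 mol/g, so in the 3.839 g combustion sample mol Cl = 0.041715 mol
Divide by the smallest (0.041715 mol): C 4.500, H 2.500, Cl 1.000
Multiplying each by 2 gives whole numbers: C 9.00, H 5.00, Cl 2.00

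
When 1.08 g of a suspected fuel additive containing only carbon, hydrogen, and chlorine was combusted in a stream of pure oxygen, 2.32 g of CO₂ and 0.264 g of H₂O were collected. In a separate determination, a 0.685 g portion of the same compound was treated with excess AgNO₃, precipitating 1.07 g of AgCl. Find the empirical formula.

mol C = 2.32 g CO₂ ÷ 44.009 g/mol = 0.05272 mol
mol H = 2 × 0.264 g H₂O ÷ 18.015 g/mol = 0.02931 mol
From the AgCl data: mol Cl per gram of compound = (1.07 ÷ 143.318) ÷ 0.685 = 0.01090 mol/g, so in the 1.08 g combustion sample mol Cl = 0.01177 mol
Divide by the smallest (0.01177 mol): C 4.478, H 2.490, Cl 1.000
Multiplying each by 2 gives whole numbers: C 8.96, H 4.98, Cl 2.00

C9H5Cl2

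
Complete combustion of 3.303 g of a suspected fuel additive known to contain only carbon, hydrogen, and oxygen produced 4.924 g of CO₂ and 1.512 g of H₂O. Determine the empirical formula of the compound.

mol C = 4.924 g CO₂ ÷ 44.009 g/mol = 0.11189 mol
mol H = 2 × 1.512 g H₂O ÷ 18.015 g/mol = 0.16786 mol
mass O = 3.303 − (1.3439 + 0.16920) = 1.7899 g → mol O = 1.7899 ÷ 15.999 = 0.11188 mol
Divide by the smallest (0.11188 mol): C 1.000, H 1.500, O 1.000
Multiplying each by 2 gives whole numbers: C 2.00, H 3.00, O 2.00

C2H3O2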